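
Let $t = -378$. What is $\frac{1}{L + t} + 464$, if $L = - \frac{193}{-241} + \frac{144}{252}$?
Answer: $\frac{294810457}{635371} \approx 464.0$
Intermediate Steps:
$L = \frac{2315}{1687}$ ($L = \left(-193\right) \left(- \frac{1}{241}\right) + 144 \cdot \frac{1}{252} = \frac{193}{241} + \frac{4}{7} = \frac{2315}{1687} \approx 1.3723$)
$\frac{1}{L + t} + 464 = \frac{1}{\frac{2315}{1687} - 378} + 464 = \frac{1}{- \frac{635371}{1687}} + 464 = - \frac{1687}{635371} + 464 = \frac{294810457}{635371}$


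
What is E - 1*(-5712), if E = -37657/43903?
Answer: 250736279/43903 ≈ 5711.1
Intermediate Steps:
E = -37657/43903 (E = -37657*1/43903 = -37657/43903 ≈ -0.85773)
E - 1*(-5712) = -37657/43903 - 1*(-5712) = -37657/43903 + 5712 = 250736279/43903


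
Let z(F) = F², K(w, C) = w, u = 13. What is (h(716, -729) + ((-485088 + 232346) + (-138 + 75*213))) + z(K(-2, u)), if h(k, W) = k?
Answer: -236185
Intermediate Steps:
(h(716, -729) + ((-485088 + 232346) + (-138 + 75*213))) + z(K(-2, u)) = (716 + ((-485088 + 232346) + (-138 + 75*213))) + (-2)² = (716 + (-252742 + (-138 + 15975))) + 4 = (716 + (-252742 + 15837)) + 4 = (716 - 236905) + 4 = -236189 + 4 = -236185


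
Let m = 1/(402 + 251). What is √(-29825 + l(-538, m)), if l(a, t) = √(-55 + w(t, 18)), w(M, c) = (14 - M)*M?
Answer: √(-12717648425 + 653*I*√23443354)/653 ≈ 0.021467 + 172.7*I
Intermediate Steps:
m = 1/653 ≈ 0.0015314
w(M, c) = M*(14 - M)
l(a, t) = √(-55 + t*(14 - t))
√(-29825 + l(-538, m)) = √(-29825 + √(-55 - 1*1/653*(-14 + 1/653))) = √(-29825 + √(-55 - 1*1/653*(-9141/653))) = √(-29825 + √(-55 + 9141/426409)) = √(-29825 + √(-23443354/426409)) = √(-29825 + I*√23443354/653)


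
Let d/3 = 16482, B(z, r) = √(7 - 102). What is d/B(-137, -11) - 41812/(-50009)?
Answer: 41812/50009 - 49446*I*√95/95 ≈ 0.83609 - 5073.1*I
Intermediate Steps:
B(z, r) = I*√95 (B(z, r) = √(-95) = I*√95)
d = 49446 (d = 3*16482 = 49446)
d/B(-137, -11) - 41812/(-50009) = 49446/((I*√95)) - 41812/(-50009) = 49446*(-I*√95/95) - 41812*(-1/50009) = -49446*I*√95/95 + 41812/50009 = 41812/50009 - 49446*I*√95/95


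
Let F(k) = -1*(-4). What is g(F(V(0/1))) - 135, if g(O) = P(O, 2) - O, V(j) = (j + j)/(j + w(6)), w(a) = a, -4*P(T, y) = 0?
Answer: -139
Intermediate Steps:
P(T, y) = 0 (P(T, y) = -¼*0 = 0)
V(j) = 2*j/(6 + j) (V(j) = (j + j)/(j + 6) = (2*j)/(6 + j) = 2*j/(6 + j))
F(k) = 4
g(O) = -O (g(O) = 0 - O = -O)
g(F(V(0/1))) - 135 = -1*4 - 135 = -4 - 135 = -139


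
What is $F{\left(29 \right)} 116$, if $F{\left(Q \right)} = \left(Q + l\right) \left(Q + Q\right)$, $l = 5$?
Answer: $228752$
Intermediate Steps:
$F{\left(Q \right)} = 2 Q \left(5 + Q\right)$ ($F{\left(Q \right)} = \left(Q + 5\right) \left(Q + Q\right) = \left(5 + Q\right) 2 Q = 2 Q \left(5 + Q\right)$)
$F{\left(29 \right)} 116 = 2 \cdot 29 \left(5 + 29\right) 116 = 2 \cdot 29 \cdot 34 \cdot 116 = 1972 \cdot 116 = 228752$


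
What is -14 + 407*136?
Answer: 55338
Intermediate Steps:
-14 + 407*136 = -14 + 55352 = 55338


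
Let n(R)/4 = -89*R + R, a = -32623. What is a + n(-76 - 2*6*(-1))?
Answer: -10095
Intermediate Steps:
n(R) = -352*R (n(R) = 4*(-89*R + R) = 4*(-88*R) = -352*R)
a + n(-76 - 2*6*(-1)) = -32623 - 352*(-76 - 2*6*(-1)) = -32623 - 352*(-76 - 12*(-1)) = -32623 - 352*(-76 + 12) = -32623 - 352*(-64) = -32623 + 22528 = -10095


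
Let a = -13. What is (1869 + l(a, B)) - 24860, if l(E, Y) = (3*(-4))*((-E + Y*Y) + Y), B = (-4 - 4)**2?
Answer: -73067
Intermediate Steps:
B = 64 (B = (-8)**2 = 64)
l(E, Y) = -12*Y - 12*Y**2 + 12*E (l(E, Y) = -12*((-E + Y**2) + Y) = -12*((Y**2 - E) + Y) = -12*(Y + Y**2 - E) = -12*Y - 12*Y**2 + 12*E)
(1869 + l(a, B)) - 24860 = (1869 + (-12*64 - 12*64**2 + 12*(-13))) - 24860 = (1869 + (-768 - 12*4096 - 156)) - 24860 = (1869 + (-768 - 49152 - 156)) - 24860 = (1869 - 50076) - 24860 = -48207 - 24860 = -73067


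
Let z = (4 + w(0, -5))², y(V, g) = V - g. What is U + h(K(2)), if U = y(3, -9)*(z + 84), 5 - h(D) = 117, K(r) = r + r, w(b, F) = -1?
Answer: 1004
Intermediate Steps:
z = 9 (z = (4 - 1)² = 3² = 9)
K(r) = 2*r
h(D) = -112 (h(D) = 5 - 1*117 = 5 - 117 = -112)
U = 1116 (U = (3 - 1*(-9))*(9 + 84) = (3 + 9)*93 = 12*93 = 1116)
U + h(K(2)) = 1116 - 112 = 1004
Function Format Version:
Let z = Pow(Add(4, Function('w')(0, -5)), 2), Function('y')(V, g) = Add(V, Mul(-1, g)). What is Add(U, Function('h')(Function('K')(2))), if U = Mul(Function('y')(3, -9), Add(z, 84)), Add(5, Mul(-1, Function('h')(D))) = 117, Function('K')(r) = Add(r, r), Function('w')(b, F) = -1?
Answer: 1004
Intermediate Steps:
z = 9 (z = Pow(Add(4, -1), 2) = Pow(3, 2) = 9)
Function('K')(r) = Mul(2, r)
Function('h')(D) = -112 (Function('h')(D) = Add(5, Mul(-1, 117)) = Add(5, -117) = -112)
U = 1116 (U = Mul(Add(3, Mul(-1, -9)), Add(9, 84)) = Mul(Add(3, 9), 93) = Mul(12, 93) = 1116)
Add(U, Function('h')(Function('K')(2))) = Add(1116, -112) = 1004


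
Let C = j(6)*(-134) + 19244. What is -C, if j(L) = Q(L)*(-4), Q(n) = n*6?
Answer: -38540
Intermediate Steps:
Q(n) = 6*n
j(L) = -24*L (j(L) = (6*L)*(-4) = -24*L)
C = 38540 (C = -24*6*(-134) + 19244 = -144*(-134) + 19244 = 19296 + 19244 = 38540)
-C = -1*38540 = -38540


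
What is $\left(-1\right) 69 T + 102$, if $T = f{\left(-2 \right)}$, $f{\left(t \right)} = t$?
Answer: $240$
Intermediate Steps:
$T = -2$
$\left(-1\right) 69 T + 102 = \left(-1\right) 69 \left(-2\right) + 102 = \left(-69\right) \left(-2\right) + 102 = 138 + 102 = 240$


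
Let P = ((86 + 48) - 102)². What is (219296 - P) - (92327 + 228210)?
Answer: -102265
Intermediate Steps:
P = 1024 (P = (134 - 102)² = 32² = 1024)
(219296 - P) - (92327 + 228210) = (219296 - 1*1024) - (92327 + 228210) = (219296 - 1024) - 1*320537 = 218272 - 320537 = -102265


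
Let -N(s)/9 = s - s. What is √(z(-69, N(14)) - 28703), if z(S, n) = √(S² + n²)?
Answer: I*√28634 ≈ 169.22*I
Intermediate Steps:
N(s) = 0 (N(s) = -9*(s - s) = -9*0 = 0)
√(z(-69, N(14)) - 28703) = √(√((-69)² + 0²) - 28703) = √(√(4761 + 0) - 28703) = √(√4761 - 28703) = √(69 - 28703) = √(-28634) = I*√28634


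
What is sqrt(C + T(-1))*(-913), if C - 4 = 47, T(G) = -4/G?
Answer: -913*sqrt(55) ≈ -6771.0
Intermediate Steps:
C = 51 (C = 4 + 47 = 51)
sqrt(C + T(-1))*(-913) = sqrt(51 - 4/(-1))*(-913) = sqrt(51 - 4*(-1))*(-913) = sqrt(51 + 4)*(-913) = sqrt(55)*(-913) = -913*sqrt(55)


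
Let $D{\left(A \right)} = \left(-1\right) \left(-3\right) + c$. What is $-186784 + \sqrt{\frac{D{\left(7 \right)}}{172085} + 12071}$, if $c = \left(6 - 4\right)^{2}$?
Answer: $-186784 + \frac{551 \sqrt{1177405570}}{172085} \approx -1.8667 \cdot 10^{5}$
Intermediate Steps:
$c = 4$ ($c = 2^{2} = 4$)
$D{\left(A \right)} = 7$ ($D{\left(A \right)} = \left(-1\right) \left(-3\right) + 4 = 3 + 4 = 7$)
$-186784 + \sqrt{\frac{D{\left(7 \right)}}{172085} + 12071} = -186784 + \sqrt{\frac{7}{172085} + 12071} = -186784 + \sqrt{\frac{2077238042}{172085}} = -186784 + \frac{551 \sqrt{1177405570}}{172085}$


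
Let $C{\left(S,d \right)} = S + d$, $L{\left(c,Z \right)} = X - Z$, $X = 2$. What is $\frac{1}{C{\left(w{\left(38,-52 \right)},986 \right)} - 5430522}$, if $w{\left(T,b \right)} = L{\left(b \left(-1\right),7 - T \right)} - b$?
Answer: $- \frac{1}{5429451} \approx -1.8418 \cdot 10^{-7}$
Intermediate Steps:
$L{\left(c,Z \right)} = 2 - Z$
$w{\left(T,b \right)} = -5 + T - b$ ($w{\left(T,b \right)} = \left(2 - \left(7 - T\right)\right) - b = \left(2 + \left(-7 + T\right)\right) - b = \left(-5 + T\right) - b = -5 + T - b$)
$\frac{1}{C{\left(w{\left(38,-52 \right)},986 \right)} - 5430522} = \frac{1}{\left(\left(-5 + 38 - -52\right) + 986\right) - 5430522} = \frac{1}{\left(\left(-5 + 38 + 52\right) + 986\right) - 5430522} = \frac{1}{\left(85 + 986\right) - 5430522} = \frac{1}{1071 - 5430522} = \frac{1}{-5429451} = - \frac{1}{5429451}$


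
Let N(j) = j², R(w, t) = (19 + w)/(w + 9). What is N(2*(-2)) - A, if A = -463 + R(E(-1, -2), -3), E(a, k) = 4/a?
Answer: 476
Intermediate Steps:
R(w, t) = (19 + w)/(9 + w)
A = -460 (A = -463 + (19 + 4/(-1))/(9 + 4/(-1)) = -463 + (19 + 4*(-1))/(9 + 4*(-1)) = -463 + (19 - 4)/(9 - 4) = -463 + 15/5 = -463 + (⅕)*15 = -463 + 3 = -460)
N(2*(-2)) - A = (2*(-2))² - 1*(-460) = (-4)² + 460 = 16 + 460 = 476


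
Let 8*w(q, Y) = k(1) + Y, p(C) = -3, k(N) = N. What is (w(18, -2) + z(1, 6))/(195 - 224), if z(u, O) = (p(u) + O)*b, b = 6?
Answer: -143/232 ≈ -0.61638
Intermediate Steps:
w(q, Y) = ⅛ + Y/8 (w(q, Y) = (1 + Y)/8 = ⅛ + Y/8)
z(u, O) = -18 + 6*O (z(u, O) = (-3 + O)*6 = -18 + 6*O)
(w(18, -2) + z(1, 6))/(195 - 224) = ((⅛ + (⅛)*(-2)) + (-18 + 6*6))/(195 - 224) = ((⅛ - ¼) + (-18 + 36))/(-29) = (-⅛ + 18)*(-1/29) = (143/8)*(-1/29) = -143/232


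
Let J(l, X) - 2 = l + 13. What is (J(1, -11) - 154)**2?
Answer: 19044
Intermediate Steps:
J(l, X) = 15 + l (J(l, X) = 2 + (l + 13) = 2 + (13 + l) = 15 + l)
(J(1, -11) - 154)**2 = ((15 + 1) - 154)**2 = (16 - 154)**2 = (-138)**2 = 19044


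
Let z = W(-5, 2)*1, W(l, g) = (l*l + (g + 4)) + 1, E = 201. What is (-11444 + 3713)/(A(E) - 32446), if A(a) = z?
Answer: 7731/32414 ≈ 0.23851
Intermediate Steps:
W(l, g) = 5 + g + l² (W(l, g) = (l² + (4 + g)) + 1 = (4 + g + l²) + 1 = 5 + g + l²)
z = 32 (z = (5 + 2 + (-5)²)*1 = (5 + 2 + 25)*1 = 32*1 = 32)
A(a) = 32
(-11444 + 3713)/(A(E) - 32446) = (-11444 + 3713)/(32 - 32446) = -7731/(-32414) = -7731*(-1/32414) = 7731/32414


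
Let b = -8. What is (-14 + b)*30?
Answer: -660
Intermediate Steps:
(-14 + b)*30 = (-14 - 8)*30 = -22*30 = -660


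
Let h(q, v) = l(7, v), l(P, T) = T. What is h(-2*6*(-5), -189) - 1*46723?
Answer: -46912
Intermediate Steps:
h(q, v) = v
h(-2*6*(-5), -189) - 1*46723 = -189 - 1*46723 = -189 - 46723 = -46912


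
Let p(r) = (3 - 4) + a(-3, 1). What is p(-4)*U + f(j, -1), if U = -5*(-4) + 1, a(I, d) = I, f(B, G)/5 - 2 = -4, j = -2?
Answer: -94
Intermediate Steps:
f(B, G) = -10 (f(B, G) = 10 + 5*(-4) = 10 - 20 = -10)
p(r) = -4 (p(r) = (3 - 4) - 3 = -1 - 3 = -4)
U = 21 (U = 20 + 1 = 21)
p(-4)*U + f(j, -1) = -4*21 - 10 = -84 - 10 = -94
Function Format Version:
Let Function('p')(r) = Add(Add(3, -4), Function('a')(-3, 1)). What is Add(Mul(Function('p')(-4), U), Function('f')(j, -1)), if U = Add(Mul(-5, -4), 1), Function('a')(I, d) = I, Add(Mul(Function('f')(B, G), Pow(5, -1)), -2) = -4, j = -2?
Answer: -94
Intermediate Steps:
Function('f')(B, G) = -10 (Function('f')(B, G) = Add(10, Mul(5, -4)) = Add(10, -20) = -10)
Function('p')(r) = -4 (Function('p')(r) = Add(Add(3, -4), -3) = Add(-1, -3) = -4)
U = 21 (U = Add(20, 1) = 21)
Add(Mul(Function('p')(-4), U), Function('f')(j, -1)) = Add(Mul(-4, 21), -10) = Add(-84, -10) = -94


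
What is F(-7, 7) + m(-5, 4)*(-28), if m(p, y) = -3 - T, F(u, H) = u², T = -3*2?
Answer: -35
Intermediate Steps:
T = -6
m(p, y) = 3 (m(p, y) = -3 - 1*(-6) = -3 + 6 = 3)
F(-7, 7) + m(-5, 4)*(-28) = (-7)² + 3*(-28) = 49 - 84 = -35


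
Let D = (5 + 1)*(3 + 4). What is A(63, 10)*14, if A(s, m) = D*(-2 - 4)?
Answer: -3528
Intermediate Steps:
D = 42 (D = 6*7 = 42)
A(s, m) = -252 (A(s, m) = 42*(-2 - 4) = 42*(-6) = -252)
A(63, 10)*14 = -252*14 = -3528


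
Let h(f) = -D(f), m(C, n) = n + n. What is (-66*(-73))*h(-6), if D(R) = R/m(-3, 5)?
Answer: 14454/5 ≈ 2890.8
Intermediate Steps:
m(C, n) = 2*n
D(R) = R/10 (D(R) = R/((2*5)) = R/10)
h(f) = -f/10
(-66*(-73))*h(-6) = (-66*(-73))*(-⅒*(-6)) = 4818*(⅗) = 14454/5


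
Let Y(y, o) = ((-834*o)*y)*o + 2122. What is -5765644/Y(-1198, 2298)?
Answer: -2882822/2638110132125 ≈ -1.0928e-6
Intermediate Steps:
Y(y, o) = 2122 - 834*y*o**2 (Y(y, o) = (-834*o*y)*o + 2122 = -834*y*o**2 + 2122 = 2122 - 834*y*o**2)
-5765644/Y(-1198, 2298) = -5765644/(2122 - 834*(-1198)*2298**2) = -5765644/(2122 - 834*(-1198)*5280804) = -5765644/(2122 + 5276220262128) = -5765644/5276220264250 = -5765644*1/5276220264250 = -2882822/2638110132125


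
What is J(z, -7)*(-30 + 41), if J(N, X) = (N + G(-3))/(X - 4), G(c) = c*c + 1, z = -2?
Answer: -8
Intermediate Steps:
G(c) = 1 + c² (G(c) = c² + 1 = 1 + c²)
J(N, X) = (10 + N)/(-4 + X) (J(N, X) = (N + (1 + (-3)²))/(X - 4) = (N + (1 + 9))/(-4 + X) = (N + 10)/(-4 + X) = (10 + N)/(-4 + X))
J(z, -7)*(-30 + 41) = ((10 - 2)/(-4 - 7))*(-30 + 41) = (8/(-11))*11 = -1/11*8*11 = -8/11*11 = -8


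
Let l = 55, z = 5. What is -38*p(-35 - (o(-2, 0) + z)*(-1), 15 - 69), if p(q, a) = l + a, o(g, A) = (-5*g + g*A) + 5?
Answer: -38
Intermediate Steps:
o(g, A) = 5 - 5*g + A*g (o(g, A) = (-5*g + A*g) + 5 = 5 - 5*g + A*g)
p(q, a) = 55 + a
-38*p(-35 - (o(-2, 0) + z)*(-1), 15 - 69) = -38*(55 + (15 - 69)) = -38*(55 - 54) = -38*1 = -38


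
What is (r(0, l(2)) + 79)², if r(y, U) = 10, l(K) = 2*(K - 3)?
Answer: 7921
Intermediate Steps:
l(K) = -6 + 2*K (l(K) = 2*(-3 + K) = -6 + 2*K)
(r(0, l(2)) + 79)² = (10 + 79)² = 89² = 7921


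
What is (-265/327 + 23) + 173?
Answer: 63827/327 ≈ 195.19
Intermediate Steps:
(-265/327 + 23) + 173 = 7256/327 + 173 = 63827/327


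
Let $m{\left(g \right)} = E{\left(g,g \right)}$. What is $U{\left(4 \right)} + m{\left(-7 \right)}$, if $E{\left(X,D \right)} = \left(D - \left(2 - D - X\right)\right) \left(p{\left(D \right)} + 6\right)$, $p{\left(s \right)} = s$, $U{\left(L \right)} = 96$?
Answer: $119$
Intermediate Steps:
$E{\left(X,D \right)} = \left(6 + D\right) \left(-2 + X + 2 D\right)$ ($E{\left(X,D \right)} = \left(D - \left(2 - D - X\right)\right) \left(D + 6\right) = \left(D - \left(2 - D - X\right)\right) \left(6 + D\right) = \left(D + \left(-2 + D + X\right)\right) \left(6 + D\right) = \left(-2 + X + 2 D\right) \left(6 + D\right) = \left(6 + D\right) \left(-2 + X + 2 D\right)$)
$m{\left(g \right)} = -12 + 3 g^{2} + 16 g$ ($m{\left(g \right)} = -12 + 2 g^{2} + 6 g + 10 g + g g = -12 + 2 g^{2} + 6 g + 10 g + g^{2} = -12 + 3 g^{2} + 16 g$)
$U{\left(4 \right)} + m{\left(-7 \right)} = 96 + \left(-12 + 3 \left(-7\right)^{2} + 16 \left(-7\right)\right) = 96 - -23 = 96 + 23 = 119$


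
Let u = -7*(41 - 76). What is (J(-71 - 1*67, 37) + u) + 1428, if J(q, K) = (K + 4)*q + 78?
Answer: -3907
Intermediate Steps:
u = 245 (u = -7*(-35) = 245)
J(q, K) = 78 + q*(4 + K) (J(q, K) = (4 + K)*q + 78 = q*(4 + K) + 78 = 78 + q*(4 + K))
(J(-71 - 1*67, 37) + u) + 1428 = ((78 + 4*(-71 - 1*67) + 37*(-71 - 1*67)) + 245) + 1428 = ((78 + 4*(-71 - 67) + 37*(-71 - 67)) + 245) + 1428 = ((78 + 4*(-138) + 37*(-138)) + 245) + 1428 = ((78 - 552 - 5106) + 245) + 1428 = (-5580 + 245) + 1428 = -5335 + 1428 = -3907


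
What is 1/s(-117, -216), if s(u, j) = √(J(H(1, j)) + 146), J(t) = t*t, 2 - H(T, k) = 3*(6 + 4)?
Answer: √930/930 ≈ 0.032791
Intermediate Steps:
H(T, k) = -28 (H(T, k) = 2 - 3*(6 + 4) = 2 - 3*10 = 2 - 1*30 = 2 - 30 = -28)
J(t) = t²
s(u, j) = √930 (s(u, j) = √((-28)² + 146) = √(784 + 146) = √930)
1/s(-117, -216) = 1/(√930) = √930/930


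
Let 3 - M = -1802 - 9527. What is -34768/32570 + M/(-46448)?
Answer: -247998413/189101420 ≈ -1.3115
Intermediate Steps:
M = 11332 (M = 3 - (-1802 - 9527) = 3 - 1*(-11329) = 3 + 11329 = 11332)
-34768/32570 + M/(-46448) = -34768/32570 + 11332/(-46448) = -34768*1/32570 + 11332*(-1/46448) = -17384/16285 - 2833/11612 = -247998413/189101420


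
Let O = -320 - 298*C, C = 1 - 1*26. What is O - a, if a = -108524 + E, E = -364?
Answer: 116018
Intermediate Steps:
C = -25 (C = 1 - 26 = -25)
a = -108888 (a = -108524 - 364 = -108888)
O = 7130 (O = -320 - 298*(-25) = -320 + 7450 = 7130)
O - a = 7130 - 1*(-108888) = 7130 + 108888 = 116018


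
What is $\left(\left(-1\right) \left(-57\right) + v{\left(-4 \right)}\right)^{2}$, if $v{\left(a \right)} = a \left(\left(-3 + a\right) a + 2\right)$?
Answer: $3969$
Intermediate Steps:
$v{\left(a \right)} = a \left(2 + a \left(-3 + a\right)\right)$ ($v{\left(a \right)} = a \left(a \left(-3 + a\right) + 2\right) = a \left(2 + a \left(-3 + a\right)\right)$)
$\left(\left(-1\right) \left(-57\right) + v{\left(-4 \right)}\right)^{2} = \left(\left(-1\right) \left(-57\right) - 4 \left(2 + \left(-4\right)^{2} - -12\right)\right)^{2} = \left(57 - 4 \left(2 + 16 + 12\right)\right)^{2} = \left(57 - 120\right)^{2} = \left(-63\right)^{2} = 3969$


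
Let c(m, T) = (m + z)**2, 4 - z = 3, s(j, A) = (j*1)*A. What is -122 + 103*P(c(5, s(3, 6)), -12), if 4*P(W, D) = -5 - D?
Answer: 233/4 ≈ 58.250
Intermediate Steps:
s(j, A) = A*j (s(j, A) = j*A = A*j)
z = 1 (z = 4 - 1*3 = 4 - 3 = 1)
c(m, T) = (1 + m)**2 (c(m, T) = (m + 1)**2 = (1 + m)**2)
P(W, D) = -5/4 - D/4 (P(W, D) = (-5 - D)/4 = -5/4 - D/4)
-122 + 103*P(c(5, s(3, 6)), -12) = -122 + 103*(-5/4 - 1/4*(-12)) = -122 + 103*(-5/4 + 3) = -122 + 103*(7/4) = -122 + 721/4 = 233/4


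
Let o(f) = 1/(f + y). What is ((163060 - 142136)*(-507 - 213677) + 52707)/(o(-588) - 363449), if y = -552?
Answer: 5108947972260/414331861 ≈ 12331.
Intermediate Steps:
o(f) = 1/(-552 + f) (o(f) = 1/(f - 552) = 1/(-552 + f))
((163060 - 142136)*(-507 - 213677) + 52707)/(o(-588) - 363449) = ((163060 - 142136)*(-507 - 213677) + 52707)/(1/(-552 - 588) - 363449) = (20924*(-214184) + 52707)/(1/(-1140) - 363449) = (-4481586016 + 52707)/(-1/1140 - 363449) = -4481533309/(-414331861/1140) = -4481533309*(-1140/414331861) = 5108947972260/414331861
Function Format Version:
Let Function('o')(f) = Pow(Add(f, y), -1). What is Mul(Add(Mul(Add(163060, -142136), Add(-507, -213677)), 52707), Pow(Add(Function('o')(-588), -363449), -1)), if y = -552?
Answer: Rational(5108947972260, 414331861) ≈ 12331.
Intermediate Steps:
Function('o')(f) = Pow(Add(-552, f), -1) (Function('o')(f) = Pow(Add(f, -552), -1) = Pow(Add(-552, f), -1))
Mul(Add(Mul(Add(163060, -142136), Add(-507, -213677)), 52707), Pow(Add(Function('o')(-588), -363449), -1)) = Mul(Add(Mul(Add(163060, -142136), Add(-507, -213677)), 52707), Pow(Add(Pow(Add(-552, -588), -1), -363449), -1)) = Mul(Add(Mul(20924, -214184), 52707), Pow(Add(Pow(-1140, -1), -363449), -1)) = Mul(Add(-4481586016, 52707), Pow(Add(Rational(-1, 1140), -363449), -1)) = Mul(-4481533309, Pow(Rational(-414331861, 1140), -1)) = Mul(-4481533309, Rational(-1140, 414331861)) = Rational(5108947972260, 414331861)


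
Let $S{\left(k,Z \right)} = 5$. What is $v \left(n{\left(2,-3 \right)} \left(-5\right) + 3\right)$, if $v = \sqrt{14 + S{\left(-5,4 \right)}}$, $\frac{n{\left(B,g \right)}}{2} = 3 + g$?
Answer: $3 \sqrt{19} \approx 13.077$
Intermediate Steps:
$n{\left(B,g \right)} = 6 + 2 g$ ($n{\left(B,g \right)} = 2 \left(3 + g\right) = 6 + 2 g$)
$v = \sqrt{19}$ ($v = \sqrt{14 + 5} = \sqrt{19} \approx 4.3589$)
$v \left(n{\left(2,-3 \right)} \left(-5\right) + 3\right) = \sqrt{19} \left(\left(6 + 2 \left(-3\right)\right) \left(-5\right) + 3\right) = \sqrt{19} \left(\left(6 - 6\right) \left(-5\right) + 3\right) = \sqrt{19} \left(0 \left(-5\right) + 3\right) = \sqrt{19} \left(0 + 3\right) = \sqrt{19} \cdot 3 = 3 \sqrt{19}$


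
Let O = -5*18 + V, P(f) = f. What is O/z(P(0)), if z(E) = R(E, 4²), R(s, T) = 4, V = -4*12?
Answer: -69/2 ≈ -34.500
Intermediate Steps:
V = -48
O = -138 (O = -5*18 - 48 = -90 - 48 = -138)
z(E) = 4
O/z(P(0)) = -138/4 = -138*¼ = -69/2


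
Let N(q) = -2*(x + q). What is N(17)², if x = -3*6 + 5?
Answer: 64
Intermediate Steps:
x = -13 (x = -18 + 5 = -13)
N(q) = 26 - 2*q (N(q) = -2*(-13 + q) = 26 - 2*q)
N(17)² = (26 - 2*17)² = (26 - 34)² = (-8)² = 64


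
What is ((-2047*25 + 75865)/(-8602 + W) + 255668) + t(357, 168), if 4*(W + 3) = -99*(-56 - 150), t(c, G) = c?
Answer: 1795453945/7013 ≈ 2.5602e+5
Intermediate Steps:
W = 10191/2 (W = -3 + (-99*(-56 - 150))/4 = -3 + (-99*(-206))/4 = -3 + (¼)*20394 = -3 + 10197/2 = 10191/2 ≈ 5095.5)
((-2047*25 + 75865)/(-8602 + W) + 255668) + t(357, 168) = ((-2047*25 + 75865)/(-8602 + 10191/2) + 255668) + 357 = ((-51175 + 75865)/(-7013/2) + 255668) + 357 = (24690*(-2/7013) + 255668) + 357 = (-49380/7013 + 255668) + 357 = 1792950304/7013 + 357 = 1795453945/7013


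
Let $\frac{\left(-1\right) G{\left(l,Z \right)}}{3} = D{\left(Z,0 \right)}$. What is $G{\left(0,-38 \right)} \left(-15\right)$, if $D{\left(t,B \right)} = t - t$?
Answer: $0$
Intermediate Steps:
$D{\left(t,B \right)} = 0$
$G{\left(l,Z \right)} = 0$ ($G{\left(l,Z \right)} = \left(-3\right) 0 = 0$)
$G{\left(0,-38 \right)} \left(-15\right) = 0 \left(-15\right) = 0$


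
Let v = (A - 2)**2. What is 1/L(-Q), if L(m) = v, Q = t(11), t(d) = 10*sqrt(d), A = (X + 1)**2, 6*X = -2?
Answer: 81/196 ≈ 0.41327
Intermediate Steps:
X = -1/3 (X = (1/6)*(-2) = -1/3 ≈ -0.33333)
A = 4/9 (A = (-1/3 + 1)**2 = (2/3)**2 = 4/9 ≈ 0.44444)
Q = 10*sqrt(11) ≈ 33.166
v = 196/81 (v = (4/9 - 2)**2 = (-14/9)**2 = 196/81 ≈ 2.4198)
L(m) = 196/81
1/L(-Q) = 1/(196/81) = 81/196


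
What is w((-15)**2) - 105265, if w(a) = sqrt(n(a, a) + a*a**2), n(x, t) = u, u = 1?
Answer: -105265 + sqrt(11390626) ≈ -1.0189e+5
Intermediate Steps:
n(x, t) = 1
w(a) = sqrt(1 + a**3) (w(a) = sqrt(1 + a*a**2) = sqrt(1 + a**3))
w((-15)**2) - 105265 = sqrt(1 + ((-15)**2)**3) - 105265 = sqrt(1 + 225**3) - 105265 = sqrt(1 + 11390625) - 105265 = sqrt(11390626) - 105265 = -105265 + sqrt(11390626)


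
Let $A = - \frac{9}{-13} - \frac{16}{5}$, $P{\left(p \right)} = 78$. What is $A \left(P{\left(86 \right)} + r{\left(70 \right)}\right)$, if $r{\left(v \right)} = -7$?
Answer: $- \frac{11573}{65} \approx -178.05$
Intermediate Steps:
$A = - \frac{163}{65}$ ($A = \left(-9\right) \left(- \frac{1}{13}\right) - \frac{16}{5} = \frac{9}{13} - \frac{16}{5} = - \frac{163}{65} \approx -2.5077$)
$A \left(P{\left(86 \right)} + r{\left(70 \right)}\right) = - \frac{163 \left(78 - 7\right)}{65} = \left(- \frac{163}{65}\right) 71 = - \frac{11573}{65}$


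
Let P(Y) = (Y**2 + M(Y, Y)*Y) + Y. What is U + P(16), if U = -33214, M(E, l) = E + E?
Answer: -32430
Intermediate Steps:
M(E, l) = 2*E
P(Y) = Y + 3*Y**2 (P(Y) = (Y**2 + (2*Y)*Y) + Y = (Y**2 + 2*Y**2) + Y = 3*Y**2 + Y = Y + 3*Y**2)
U + P(16) = -33214 + 16*(1 + 3*16) = -33214 + 16*(1 + 48) = -33214 + 16*49 = -33214 + 784 = -32430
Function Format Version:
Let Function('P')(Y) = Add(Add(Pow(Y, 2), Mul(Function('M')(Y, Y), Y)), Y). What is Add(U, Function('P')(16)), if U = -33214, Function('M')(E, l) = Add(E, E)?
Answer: -32430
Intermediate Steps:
Function('M')(E, l) = Mul(2, E)
Function('P')(Y) = Add(Y, Mul(3, Pow(Y, 2))) (Function('P')(Y) = Add(Add(Pow(Y, 2), Mul(Mul(2, Y), Y)), Y) = Add(Add(Pow(Y, 2), Mul(2, Pow(Y, 2))), Y) = Add(Mul(3, Pow(Y, 2)), Y) = Add(Y, Mul(3, Pow(Y, 2))))
Add(U, Function('P')(16)) = Add(-33214, Mul(16, Add(1, Mul(3, 16)))) = Add(-33214, Mul(16, Add(1, 48))) = Add(-33214, Mul(16, 49)) = Add(-33214, 784) = -32430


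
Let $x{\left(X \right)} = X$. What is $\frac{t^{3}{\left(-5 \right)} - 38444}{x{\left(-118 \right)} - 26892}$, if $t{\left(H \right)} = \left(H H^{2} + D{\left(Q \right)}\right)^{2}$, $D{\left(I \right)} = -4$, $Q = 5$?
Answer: $- \frac{63127035949}{370} \approx -1.7061 \cdot 10^{8}$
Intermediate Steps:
$t{\left(H \right)} = \left(-4 + H^{3}\right)^{2}$ ($t{\left(H \right)} = \left(H H^{2} - 4\right)^{2} = \left(H^{3} - 4\right)^{2} = \left(-4 + H^{3}\right)^{2}$)
$\frac{t^{3}{\left(-5 \right)} - 38444}{x{\left(-118 \right)} - 26892} = \frac{\left(\left(-4 + \left(-5\right)^{3}\right)^{2}\right)^{3} - 38444}{-118 - 26892} = \frac{\left(\left(-4 - 125\right)^{2}\right)^{3} - 38444}{-27010} = \left(\left(\left(-129\right)^{2}\right)^{3} - 38444\right) \left(- \frac{1}{27010}\right) = \left(16641^{3} - 38444\right) \left(- \frac{1}{27010}\right) = \left(4608273662721 - 38444\right) \left(- \frac{1}{27010}\right) = 4608273624277 \left(- \frac{1}{27010}\right) = - \frac{63127035949}{370}$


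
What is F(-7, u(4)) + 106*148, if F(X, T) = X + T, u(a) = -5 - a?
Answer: 15672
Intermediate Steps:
F(X, T) = T + X
F(-7, u(4)) + 106*148 = ((-5 - 1*4) - 7) + 106*148 = ((-5 - 4) - 7) + 15688 = (-9 - 7) + 15688 = -16 + 15688 = 15672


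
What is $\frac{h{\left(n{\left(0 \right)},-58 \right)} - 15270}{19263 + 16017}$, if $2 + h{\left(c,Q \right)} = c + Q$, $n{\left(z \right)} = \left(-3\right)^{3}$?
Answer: $- \frac{5119}{11760} \approx -0.43529$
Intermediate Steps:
$n{\left(z \right)} = -27$
$h{\left(c,Q \right)} = -2 + Q + c$ ($h{\left(c,Q \right)} = -2 + \left(c + Q\right) = -2 + \left(Q + c\right) = -2 + Q + c$)
$\frac{h{\left(n{\left(0 \right)},-58 \right)} - 15270}{19263 + 16017} = \frac{\left(-2 - 58 - 27\right) - 15270}{19263 + 16017} = \frac{-87 - 15270}{35280} = \left(-15357\right) \frac{1}{35280} = - \frac{5119}{11760}$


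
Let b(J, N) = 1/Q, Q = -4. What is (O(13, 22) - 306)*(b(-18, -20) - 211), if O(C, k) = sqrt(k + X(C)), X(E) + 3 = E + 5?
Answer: 129285/2 - 845*sqrt(37)/4 ≈ 63358.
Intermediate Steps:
X(E) = 2 + E (X(E) = -3 + (E + 5) = -3 + (5 + E) = 2 + E)
O(C, k) = sqrt(2 + C + k) (O(C, k) = sqrt(k + (2 + C)) = sqrt(2 + C + k))
b(J, N) = -1/4 (b(J, N) = 1/(-4) = -1/4)
(O(13, 22) - 306)*(b(-18, -20) - 211) = (sqrt(2 + 13 + 22) - 306)*(-1/4 - 211) = (sqrt(37) - 306)*(-845/4) = (-306 + sqrt(37))*(-845/4) = 129285/2 - 845*sqrt(37)/4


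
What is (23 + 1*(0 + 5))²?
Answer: 784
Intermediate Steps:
(23 + 1*(0 + 5))² = (23 + 1*5)² = (23 + 5)² = 28² = 784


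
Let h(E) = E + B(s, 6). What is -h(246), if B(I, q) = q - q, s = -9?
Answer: -246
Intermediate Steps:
B(I, q) = 0
h(E) = E (h(E) = E + 0 = E)
-h(246) = -1*246 = -246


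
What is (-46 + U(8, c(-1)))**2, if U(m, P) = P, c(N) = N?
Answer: 2209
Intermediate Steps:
(-46 + U(8, c(-1)))**2 = (-46 - 1)**2 = (-47)**2 = 2209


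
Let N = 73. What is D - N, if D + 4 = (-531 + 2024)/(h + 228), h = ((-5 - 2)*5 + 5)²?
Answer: -85363/1128 ≈ -75.676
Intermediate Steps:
h = 900 (h = (-7*5 + 5)² = (-35 + 5)² = (-30)² = 900)
D = -3019/1128 (D = -4 + (-531 + 2024)/(900 + 228) = -4 + 1493/1128 = -3019/1128 ≈ -2.6764)
D - N = -3019/1128 - 1*73 = -3019/1128 - 73 = -85363/1128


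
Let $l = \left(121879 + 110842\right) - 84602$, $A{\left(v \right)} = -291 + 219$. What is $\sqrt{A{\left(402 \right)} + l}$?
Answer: $\sqrt{148047} \approx 384.77$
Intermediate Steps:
$A{\left(v \right)} = -72$
$l = 148119$ ($l = 232721 - 84602 = 148119$)
$\sqrt{A{\left(402 \right)} + l} = \sqrt{-72 + 148119} = \sqrt{148047}$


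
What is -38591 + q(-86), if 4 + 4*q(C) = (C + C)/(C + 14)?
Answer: -2778581/72 ≈ -38591.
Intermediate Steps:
q(C) = -1 + C/(2*(14 + C)) (q(C) = -1 + ((C + C)/(C + 14))/4 = -1 + ((2*C)/(14 + C))/4 = -1 + (2*C/(14 + C))/4 = -1 + C/(2*(14 + C)))
-38591 + q(-86) = -38591 + (-28 - 1*(-86))/(2*(14 - 86)) = -38591 + (½)*(-28 + 86)/(-72) = -38591 + (½)*(-1/72)*58 = -38591 - 29/72 = -2778581/72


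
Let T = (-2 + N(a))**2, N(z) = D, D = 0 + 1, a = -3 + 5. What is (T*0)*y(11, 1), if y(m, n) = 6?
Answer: 0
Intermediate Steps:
a = 2
D = 1
N(z) = 1
T = 1 (T = (-2 + 1)**2 = (-1)**2 = 1)
(T*0)*y(11, 1) = (1*0)*6 = 0*6 = 0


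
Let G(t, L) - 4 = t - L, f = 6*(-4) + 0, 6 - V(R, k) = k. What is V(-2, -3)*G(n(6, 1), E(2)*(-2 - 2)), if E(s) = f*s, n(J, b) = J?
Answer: -1638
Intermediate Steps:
V(R, k) = 6 - k
f = -24 (f = -24 + 0 = -24)
E(s) = -24*s
G(t, L) = 4 + t - L (G(t, L) = 4 + (t - L) = 4 + t - L)
V(-2, -3)*G(n(6, 1), E(2)*(-2 - 2)) = (6 - 1*(-3))*(4 + 6 - (-24*2)*(-2 - 2)) = (6 + 3)*(4 + 6 - (-48)*(-4)) = 9*(4 + 6 - 1*192) = 9*(4 + 6 - 192) = 9*(-182) = -1638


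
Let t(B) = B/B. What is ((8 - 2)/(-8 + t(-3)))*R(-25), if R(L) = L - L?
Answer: 0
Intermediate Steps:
R(L) = 0
t(B) = 1
((8 - 2)/(-8 + t(-3)))*R(-25) = ((8 - 2)/(-8 + 1))*0 = (6/(-7))*0 = (6*(-⅐))*0 = -6/7*0 = 0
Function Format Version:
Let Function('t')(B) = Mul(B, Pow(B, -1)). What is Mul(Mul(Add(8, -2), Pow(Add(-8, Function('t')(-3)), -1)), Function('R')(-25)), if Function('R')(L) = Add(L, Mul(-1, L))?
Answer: 0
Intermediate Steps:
Function('R')(L) = 0
Function('t')(B) = 1
Mul(Mul(Add(8, -2), Pow(Add(-8, Function('t')(-3)), -1)), Function('R')(-25)) = Mul(Mul(Add(8, -2), Pow(Add(-8, 1), -1)), 0) = Mul(Mul(6, Pow(-7, -1)), 0) = Mul(Mul(6, Rational(-1, 7)), 0) = Mul(Rational(-6, 7), 0) = 0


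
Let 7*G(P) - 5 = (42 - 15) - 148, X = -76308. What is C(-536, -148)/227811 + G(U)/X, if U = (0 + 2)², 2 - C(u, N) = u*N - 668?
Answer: -1166367127/3380183681 ≈ -0.34506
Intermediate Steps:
C(u, N) = 670 - N*u (C(u, N) = 2 - (u*N - 668) = 2 - (N*u - 668) = 2 - (-668 + N*u) = 2 + (668 - N*u) = 670 - N*u)
U = 4 (U = 2² = 4)
G(P) = -116/7 (G(P) = 5/7 + ((42 - 15) - 148)/7 = 5/7 + (27 - 148)/7 = 5/7 + (⅐)*(-121) = 5/7 - 121/7 = -116/7)
C(-536, -148)/227811 + G(U)/X = (670 - 1*(-148)*(-536))/227811 - 116/7/(-76308) = (670 - 79328)*(1/227811) - 116/7*(-1/76308) = -78658*1/227811 + 29/133539 = -78658/227811 + 29/133539 = -1166367127/3380183681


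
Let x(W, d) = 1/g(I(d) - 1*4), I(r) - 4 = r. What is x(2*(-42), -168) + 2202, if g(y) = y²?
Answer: 62149249/28224 ≈ 2202.0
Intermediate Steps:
I(r) = 4 + r
x(W, d) = d⁻² (x(W, d) = 1/(((4 + d) - 1*4)²) = 1/(((4 + d) - 4)²) = 1/(d²) = d⁻²)
x(2*(-42), -168) + 2202 = (-168)⁻² + 2202 = 1/28224 + 2202 = 62149249/28224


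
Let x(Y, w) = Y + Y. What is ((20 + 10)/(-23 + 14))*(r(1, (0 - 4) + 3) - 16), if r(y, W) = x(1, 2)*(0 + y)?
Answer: 140/3 ≈ 46.667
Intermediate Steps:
x(Y, w) = 2*Y
r(y, W) = 2*y (r(y, W) = (2*1)*(0 + y) = 2*y)
((20 + 10)/(-23 + 14))*(r(1, (0 - 4) + 3) - 16) = ((20 + 10)/(-23 + 14))*(2*1 - 16) = (30/(-9))*(2 - 16) = (30*(-1/9))*(-14) = -10/3*(-14) = 140/3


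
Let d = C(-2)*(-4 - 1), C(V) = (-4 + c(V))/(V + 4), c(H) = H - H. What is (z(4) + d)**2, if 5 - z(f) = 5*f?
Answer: 25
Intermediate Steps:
c(H) = 0
z(f) = 5 - 5*f
C(V) = -4/(4 + V) (C(V) = (-4 + 0)/(V + 4) = -4/(4 + V))
d = 10 (d = (-4/(4 - 2))*(-4 - 1) = -4/2*(-5) = -4*1/2*(-5) = -2*(-5) = 10)
(z(4) + d)**2 = ((5 - 5*4) + 10)**2 = ((5 - 20) + 10)**2 = (-15 + 10)**2 = (-5)**2 = 25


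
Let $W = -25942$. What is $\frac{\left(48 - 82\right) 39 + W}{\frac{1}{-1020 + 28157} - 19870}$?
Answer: $\frac{739971716}{539212189} \approx 1.3723$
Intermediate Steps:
$\frac{\left(48 - 82\right) 39 + W}{\frac{1}{-1020 + 28157} - 19870} = \frac{\left(48 - 82\right) 39 - 25942}{\frac{1}{-1020 + 28157} - 19870} = \frac{\left(-34\right) 39 - 25942}{\frac{1}{27137} - 19870} = \frac{-1326 - 25942}{\frac{1}{27137} - 19870} = - \frac{27268}{- \frac{539212189}{27137}} = \left(-27268\right) \left(- \frac{27137}{539212189}\right) = \frac{739971716}{539212189}$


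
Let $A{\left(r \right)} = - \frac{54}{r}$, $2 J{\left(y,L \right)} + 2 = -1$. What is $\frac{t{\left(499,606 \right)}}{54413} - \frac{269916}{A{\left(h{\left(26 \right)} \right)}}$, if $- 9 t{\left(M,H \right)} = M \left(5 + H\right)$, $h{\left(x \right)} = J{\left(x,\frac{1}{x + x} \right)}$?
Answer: $- \frac{3672039716}{489717} \approx -7498.3$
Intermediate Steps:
$J{\left(y,L \right)} = - \frac{3}{2}$ ($J{\left(y,L \right)} = -1 + \frac{1}{2} \left(-1\right) = -1 - \frac{1}{2} = - \frac{3}{2}$)
$h{\left(x \right)} = - \frac{3}{2}$
$t{\left(M,H \right)} = - \frac{M \left(5 + H\right)}{9}$
$\frac{t{\left(499,606 \right)}}{54413} - \frac{269916}{A{\left(h{\left(26 \right)} \right)}} = \frac{\left(- \frac{1}{9}\right) 499 \left(5 + 606\right)}{54413} - \frac{269916}{\left(-54\right) \frac{1}{- \frac{3}{2}}} = \left(- \frac{1}{9}\right) 499 \cdot 611 \cdot \frac{1}{54413} - \frac{269916}{\left(-54\right) \left(- \frac{2}{3}\right)} = \left(- \frac{304889}{9}\right) \frac{1}{54413} - \frac{269916}{36} = - \frac{304889}{489717} - \frac{22493}{3} = - \frac{3672039716}{489717}$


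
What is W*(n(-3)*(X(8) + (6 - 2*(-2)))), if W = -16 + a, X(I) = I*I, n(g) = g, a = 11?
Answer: 1110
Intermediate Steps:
X(I) = I²
W = -5 (W = -16 + 11 = -5)
W*(n(-3)*(X(8) + (6 - 2*(-2)))) = -(-15)*(8² + (6 - 2*(-2))) = -(-15)*(64 + (6 + 4)) = -(-15)*(64 + 10) = -(-15)*74 = -5*(-222) = 1110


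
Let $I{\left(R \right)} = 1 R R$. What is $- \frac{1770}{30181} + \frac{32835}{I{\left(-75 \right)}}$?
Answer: $\frac{65402459}{11317875} \approx 5.7787$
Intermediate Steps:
$I{\left(R \right)} = R^{2}$ ($I{\left(R \right)} = R R = R^{2}$)
$- \frac{1770}{30181} + \frac{32835}{I{\left(-75 \right)}} = - \frac{1770}{30181} + \frac{32835}{\left(-75\right)^{2}} = \left(-1770\right) \frac{1}{30181} + \frac{32835}{5625} = - \frac{1770}{30181} + 32835 \cdot \frac{1}{5625} = - \frac{1770}{30181} + \frac{2189}{375} = \frac{65402459}{11317875}$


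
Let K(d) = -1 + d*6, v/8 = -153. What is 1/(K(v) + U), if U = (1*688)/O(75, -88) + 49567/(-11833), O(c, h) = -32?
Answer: -23666/174434723 ≈ -0.00013567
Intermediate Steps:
v = -1224 (v = 8*(-153) = -1224)
K(d) = -1 + 6*d
U = -607953/23666 (U = (1*688)/(-32) + 49567/(-11833) = 688*(-1/32) + 49567*(-1/11833) = -43/2 - 49567/11833 = -607953/23666 ≈ -25.689)
1/(K(v) + U) = 1/((-1 + 6*(-1224)) - 607953/23666) = 1/((-1 - 7344) - 607953/23666) = 1/(-7345 - 607953/23666) = 1/(-174434723/23666) = -23666/174434723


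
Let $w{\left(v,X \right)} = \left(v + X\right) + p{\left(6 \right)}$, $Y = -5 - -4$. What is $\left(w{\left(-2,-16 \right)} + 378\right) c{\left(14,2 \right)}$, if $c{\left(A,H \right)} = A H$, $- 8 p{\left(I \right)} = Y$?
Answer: $\frac{20167}{2} \approx 10084.0$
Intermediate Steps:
$Y = -1$ ($Y = -5 + 4 = -1$)
$p{\left(I \right)} = \frac{1}{8}$ ($p{\left(I \right)} = \left(- \frac{1}{8}\right) \left(-1\right) = \frac{1}{8}$)
$w{\left(v,X \right)} = \frac{1}{8} + X + v$ ($w{\left(v,X \right)} = \left(v + X\right) + \frac{1}{8} = \left(X + v\right) + \frac{1}{8} = \frac{1}{8} + X + v$)
$\left(w{\left(-2,-16 \right)} + 378\right) c{\left(14,2 \right)} = \left(\left(\frac{1}{8} - 16 - 2\right) + 378\right) 14 \cdot 2 = \left(- \frac{143}{8} + 378\right) 28 = \frac{2881}{8} \cdot 28 = \frac{20167}{2}$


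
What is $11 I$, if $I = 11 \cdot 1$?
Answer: $121$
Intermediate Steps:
$I = 11$
$11 I = 11 \cdot 11 = 121$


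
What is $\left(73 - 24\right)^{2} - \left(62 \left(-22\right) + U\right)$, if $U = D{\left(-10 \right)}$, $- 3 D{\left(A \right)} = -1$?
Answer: $\frac{11294}{3} \approx 3764.7$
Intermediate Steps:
$D{\left(A \right)} = \frac{1}{3}$ ($D{\left(A \right)} = \left(- \frac{1}{3}\right) \left(-1\right) = \frac{1}{3}$)
$U = \frac{1}{3} \approx 0.33333$
$\left(73 - 24\right)^{2} - \left(62 \left(-22\right) + U\right) = \left(73 - 24\right)^{2} - \left(62 \left(-22\right) + \frac{1}{3}\right) = 49^{2} - \left(-1364 + \frac{1}{3}\right) = 2401 - - \frac{4091}{3} = 2401 + \frac{4091}{3} = \frac{11294}{3}$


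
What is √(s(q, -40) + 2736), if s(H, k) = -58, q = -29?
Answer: √2678 ≈ 51.749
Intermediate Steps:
√(s(q, -40) + 2736) = √(-58 + 2736) = √2678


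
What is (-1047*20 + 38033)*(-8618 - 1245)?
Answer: -168588259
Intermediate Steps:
(-1047*20 + 38033)*(-8618 - 1245) = (-20940 + 38033)*(-9863) = 17093*(-9863) = -168588259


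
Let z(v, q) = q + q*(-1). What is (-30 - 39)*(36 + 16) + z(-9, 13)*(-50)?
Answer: -3588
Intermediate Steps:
z(v, q) = 0 (z(v, q) = q - q = 0)
(-30 - 39)*(36 + 16) + z(-9, 13)*(-50) = (-30 - 39)*(36 + 16) + 0*(-50) = -69*52 + 0 = -3588 + 0 = -3588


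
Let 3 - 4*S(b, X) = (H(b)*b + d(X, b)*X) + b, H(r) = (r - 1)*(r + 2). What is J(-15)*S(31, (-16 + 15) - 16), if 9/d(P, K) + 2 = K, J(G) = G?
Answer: 13360035/116 ≈ 1.1517e+5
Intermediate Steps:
H(r) = (-1 + r)*(2 + r)
d(P, K) = 9/(-2 + K)
S(b, X) = ¾ - b/4 - 9*X/(4*(-2 + b)) - b*(-2 + b + b²)/4 (S(b, X) = ¾ - (((-2 + b + b²)*b + (9/(-2 + b))*X) + b)/4 = ¾ - ((b*(-2 + b + b²) + 9*X/(-2 + b)) + b)/4 = ¾ - (b + b*(-2 + b + b²) + 9*X/(-2 + b))/4 = ¾ + (-b/4 - 9*X/(4*(-2 + b)) - b*(-2 + b + b²)/4) = ¾ - b/4 - 9*X/(4*(-2 + b)) - b*(-2 + b + b²)/4)
J(-15)*S(31, (-16 + 15) - 16) = -15*(-9*((-16 + 15) - 16) + (-2 + 31)*(3 - 1*31 - 1*31*(-2 + 31 + 31²)))/(4*(-2 + 31)) = -15*(-9*(-1 - 16) + 29*(3 - 31 - 1*31*(-2 + 31 + 961)))/(4*29) = -15*(-9*(-17) + 29*(3 - 31 - 1*31*990))/(4*29) = -15*(153 + 29*(3 - 31 - 30690))/(4*29) = -15*(153 + 29*(-30718))/(4*29) = -15*(153 - 890822)/(4*29) = -15*(-890669)/(4*29) = -15*(-890669/116) = 13360035/116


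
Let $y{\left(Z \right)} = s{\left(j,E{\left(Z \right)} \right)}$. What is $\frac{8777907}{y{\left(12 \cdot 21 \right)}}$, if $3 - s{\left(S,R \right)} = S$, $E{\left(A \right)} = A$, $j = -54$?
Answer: $\frac{2925969}{19} \approx 1.54 \cdot 10^{5}$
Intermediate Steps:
$s{\left(S,R \right)} = 3 - S$
$y{\left(Z \right)} = 57$ ($y{\left(Z \right)} = 3 - -54 = 3 + 54 = 57$)
$\frac{8777907}{y{\left(12 \cdot 21 \right)}} = \frac{8777907}{57} = 8777907 \cdot \frac{1}{57} = \frac{2925969}{19}$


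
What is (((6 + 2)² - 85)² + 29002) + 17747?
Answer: 47190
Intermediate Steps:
(((6 + 2)² - 85)² + 29002) + 17747 = ((8² - 85)² + 29002) + 17747 = ((64 - 85)² + 29002) + 17747 = ((-21)² + 29002) + 17747 = (441 + 29002) + 17747 = 29443 + 17747 = 47190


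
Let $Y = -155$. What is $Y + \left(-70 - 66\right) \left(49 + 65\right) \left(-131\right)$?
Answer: $2030869$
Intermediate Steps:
$Y + \left(-70 - 66\right) \left(49 + 65\right) \left(-131\right) = -155 + \left(-70 - 66\right) \left(49 + 65\right) \left(-131\right) = -155 + \left(-136\right) 114 \left(-131\right) = -155 - -2031024 = -155 + 2031024 = 2030869$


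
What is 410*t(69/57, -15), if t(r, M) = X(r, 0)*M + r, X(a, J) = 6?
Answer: -691670/19 ≈ -36404.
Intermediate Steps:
t(r, M) = r + 6*M (t(r, M) = 6*M + r = r + 6*M)
410*t(69/57, -15) = 410*(69/57 + 6*(-15)) = 410*(69*(1/57) - 90) = 410*(23/19 - 90) = 410*(-1687/19) = -691670/19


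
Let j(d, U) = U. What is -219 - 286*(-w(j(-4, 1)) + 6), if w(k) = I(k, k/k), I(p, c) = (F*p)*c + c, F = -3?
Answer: -2507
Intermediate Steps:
I(p, c) = c - 3*c*p (I(p, c) = (-3*p)*c + c = -3*c*p + c = c - 3*c*p)
w(k) = 1 - 3*k (w(k) = (k/k)*(1 - 3*k) = 1*(1 - 3*k) = 1 - 3*k)
-219 - 286*(-w(j(-4, 1)) + 6) = -219 - 286*(-(1 - 3*1) + 6) = -219 - 286*(-(1 - 3) + 6) = -219 - 286*(-1*(-2) + 6) = -219 - 286*(2 + 6) = -219 - 286*8 = -219 - 2288 = -2507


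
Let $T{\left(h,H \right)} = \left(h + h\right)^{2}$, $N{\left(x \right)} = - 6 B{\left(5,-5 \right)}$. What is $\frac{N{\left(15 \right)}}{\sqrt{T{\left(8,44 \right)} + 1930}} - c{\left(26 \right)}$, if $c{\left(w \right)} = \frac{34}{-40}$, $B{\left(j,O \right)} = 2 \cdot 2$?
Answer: $\frac{17}{20} - \frac{12 \sqrt{2186}}{1093} \approx 0.33668$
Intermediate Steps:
$B{\left(j,O \right)} = 4$
$c{\left(w \right)} = - \frac{17}{20}$ ($c{\left(w \right)} = 34 \left(- \frac{1}{40}\right) = - \frac{17}{20}$)
$N{\left(x \right)} = -24$ ($N{\left(x \right)} = \left(-6\right) 4 = -24$)
$T{\left(h,H \right)} = 4 h^{2}$ ($T{\left(h,H \right)} = \left(2 h\right)^{2} = 4 h^{2}$)
$\frac{N{\left(15 \right)}}{\sqrt{T{\left(8,44 \right)} + 1930}} - c{\left(26 \right)} = - \frac{24}{\sqrt{4 \cdot 8^{2} + 1930}} - - \frac{17}{20} = - \frac{24}{\sqrt{4 \cdot 64 + 1930}} + \frac{17}{20} = - \frac{24}{\sqrt{256 + 1930}} + \frac{17}{20} = - \frac{24}{\sqrt{2186}} + \frac{17}{20} = - 24 \frac{\sqrt{2186}}{2186} + \frac{17}{20} = - \frac{12 \sqrt{2186}}{1093} + \frac{17}{20} = \frac{17}{20} - \frac{12 \sqrt{2186}}{1093}$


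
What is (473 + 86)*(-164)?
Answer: -91676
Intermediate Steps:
(473 + 86)*(-164) = 559*(-164) = -91676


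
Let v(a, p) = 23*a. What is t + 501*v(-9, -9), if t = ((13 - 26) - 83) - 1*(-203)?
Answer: -103600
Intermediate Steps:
t = 107 (t = (-13 - 83) + 203 = -96 + 203 = 107)
t + 501*v(-9, -9) = 107 + 501*(23*(-9)) = 107 + 501*(-207) = 107 - 103707 = -103600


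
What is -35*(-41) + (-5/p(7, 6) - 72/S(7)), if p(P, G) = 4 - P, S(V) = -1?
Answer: 4526/3 ≈ 1508.7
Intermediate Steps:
-35*(-41) + (-5/p(7, 6) - 72/S(7)) = -35*(-41) + (-5/(4 - 1*7) - 72/(-1)) = 1435 + (-5/(4 - 7) - 72*(-1)) = 1435 + (-5/(-3) + 72) = 1435 + (-5*(-⅓) + 72) = 1435 + (5/3 + 72) = 1435 + 221/3 = 4526/3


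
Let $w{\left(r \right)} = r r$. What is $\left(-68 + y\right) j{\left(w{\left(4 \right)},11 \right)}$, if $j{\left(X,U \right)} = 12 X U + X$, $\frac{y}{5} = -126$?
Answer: $-1485344$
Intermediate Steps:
$y = -630$ ($y = 5 \left(-126\right) = -630$)
$w{\left(r \right)} = r^{2}$
$j{\left(X,U \right)} = X + 12 U X$ ($j{\left(X,U \right)} = 12 U X + X = X + 12 U X$)
$\left(-68 + y\right) j{\left(w{\left(4 \right)},11 \right)} = \left(-68 - 630\right) 4^{2} \left(1 + 12 \cdot 11\right) = - 698 \cdot 16 \left(1 + 132\right) = - 698 \cdot 16 \cdot 133 = \left(-698\right) 2128 = -1485344$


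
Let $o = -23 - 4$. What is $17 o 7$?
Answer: $-3213$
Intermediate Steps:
$o = -27$ ($o = -23 - 4 = -27$)
$17 o 7 = 17 \left(-27\right) 7 = \left(-459\right) 7 = -3213$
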